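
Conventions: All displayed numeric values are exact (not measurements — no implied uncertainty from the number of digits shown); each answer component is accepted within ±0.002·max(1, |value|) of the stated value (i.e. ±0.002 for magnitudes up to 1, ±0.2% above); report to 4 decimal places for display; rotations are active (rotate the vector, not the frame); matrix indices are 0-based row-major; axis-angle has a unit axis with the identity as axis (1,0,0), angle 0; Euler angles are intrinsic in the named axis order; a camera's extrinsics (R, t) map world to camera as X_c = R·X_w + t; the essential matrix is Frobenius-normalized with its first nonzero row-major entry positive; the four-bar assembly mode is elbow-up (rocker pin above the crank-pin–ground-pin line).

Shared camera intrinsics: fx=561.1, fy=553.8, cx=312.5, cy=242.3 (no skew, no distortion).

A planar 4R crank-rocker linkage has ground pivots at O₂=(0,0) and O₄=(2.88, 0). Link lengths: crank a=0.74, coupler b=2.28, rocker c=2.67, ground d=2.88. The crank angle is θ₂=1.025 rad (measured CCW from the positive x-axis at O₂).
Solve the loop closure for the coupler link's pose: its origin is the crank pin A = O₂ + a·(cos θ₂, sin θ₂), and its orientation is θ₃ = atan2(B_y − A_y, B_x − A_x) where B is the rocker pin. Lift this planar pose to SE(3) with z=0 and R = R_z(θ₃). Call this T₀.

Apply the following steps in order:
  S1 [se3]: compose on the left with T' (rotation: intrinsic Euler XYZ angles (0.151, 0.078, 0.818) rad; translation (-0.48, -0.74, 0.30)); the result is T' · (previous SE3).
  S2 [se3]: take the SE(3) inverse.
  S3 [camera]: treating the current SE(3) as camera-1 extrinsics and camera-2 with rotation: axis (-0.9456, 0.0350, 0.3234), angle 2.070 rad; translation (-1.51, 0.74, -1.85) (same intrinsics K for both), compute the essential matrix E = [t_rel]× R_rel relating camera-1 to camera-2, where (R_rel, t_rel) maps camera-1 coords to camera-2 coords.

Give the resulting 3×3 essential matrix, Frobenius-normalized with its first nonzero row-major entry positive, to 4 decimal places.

source (fourbar_fk): coupler pose = R=[0.6131 -0.7900 0.0000; 0.7900 0.6131 0.0000; 0.0000 0.0000 1.0000], t=(0.3841, 0.6325, 0.0000)
after S1 (compose_se3): R=[-0.1569 -0.9845 0.0779; 0.9745 -0.1672 -0.1500; 0.1607 0.0524 0.9856], t=(-0.6783, -0.0377, 0.4225)
after S2 (invert_se3): R=[-0.1569 0.9745 0.1607; -0.9845 -0.1672 0.0524; 0.0779 -0.1500 0.9856], t=(-0.1376, -0.6963, -0.3693)
after S3 (essential): [0.3205 -0.0949 -0.3085; 0.2106 -0.6344 0.0096; -0.3187 -0.2416 0.4315]

matrix = [0.3205 -0.0949 -0.3085; 0.2106 -0.6344 0.0096; -0.3187 -0.2416 0.4315]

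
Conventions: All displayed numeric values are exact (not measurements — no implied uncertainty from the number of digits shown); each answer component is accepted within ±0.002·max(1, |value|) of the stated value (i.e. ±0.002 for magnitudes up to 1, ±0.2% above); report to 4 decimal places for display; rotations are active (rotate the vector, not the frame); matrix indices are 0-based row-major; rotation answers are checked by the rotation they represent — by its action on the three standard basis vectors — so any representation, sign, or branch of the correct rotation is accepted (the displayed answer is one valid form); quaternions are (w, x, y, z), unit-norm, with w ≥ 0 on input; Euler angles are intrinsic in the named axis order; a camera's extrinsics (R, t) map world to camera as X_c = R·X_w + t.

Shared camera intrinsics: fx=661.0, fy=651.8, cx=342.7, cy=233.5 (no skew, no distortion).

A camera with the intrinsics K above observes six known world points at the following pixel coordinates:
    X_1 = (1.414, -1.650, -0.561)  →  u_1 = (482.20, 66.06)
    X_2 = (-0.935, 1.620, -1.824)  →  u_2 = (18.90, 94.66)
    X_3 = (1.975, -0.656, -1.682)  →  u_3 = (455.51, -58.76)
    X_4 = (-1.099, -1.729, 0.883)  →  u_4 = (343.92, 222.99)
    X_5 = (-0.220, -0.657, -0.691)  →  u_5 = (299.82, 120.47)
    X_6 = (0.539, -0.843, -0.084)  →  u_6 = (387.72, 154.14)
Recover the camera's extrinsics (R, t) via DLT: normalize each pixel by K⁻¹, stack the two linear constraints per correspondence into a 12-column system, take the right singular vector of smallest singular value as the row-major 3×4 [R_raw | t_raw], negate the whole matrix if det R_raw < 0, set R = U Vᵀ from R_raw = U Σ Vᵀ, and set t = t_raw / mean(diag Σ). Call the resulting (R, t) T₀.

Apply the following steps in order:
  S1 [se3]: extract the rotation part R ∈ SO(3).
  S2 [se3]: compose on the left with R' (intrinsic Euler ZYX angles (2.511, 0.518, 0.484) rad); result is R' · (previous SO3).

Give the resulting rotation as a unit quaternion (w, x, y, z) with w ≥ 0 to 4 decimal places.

source (pnp_recover): camera pose = R=[0.7666 -0.5343 0.3562; -0.1153 0.4312 0.8949; -0.6317 -0.7271 0.2689], t=(-0.3801, -0.3100, 6.4101)
after S1 (rot_of_se3): [0.7666 -0.5343 0.3562; -0.1153 0.4312 0.8949; -0.6317 -0.7271 0.2689]
after S2 (compose_so3): [-0.4060 0.1276 -0.9049; 0.0588 -0.9845 -0.1652; -0.9120 -0.1203 0.3922]

rotation (quat) = (0.0206, 0.5446, 0.0856, -0.8341)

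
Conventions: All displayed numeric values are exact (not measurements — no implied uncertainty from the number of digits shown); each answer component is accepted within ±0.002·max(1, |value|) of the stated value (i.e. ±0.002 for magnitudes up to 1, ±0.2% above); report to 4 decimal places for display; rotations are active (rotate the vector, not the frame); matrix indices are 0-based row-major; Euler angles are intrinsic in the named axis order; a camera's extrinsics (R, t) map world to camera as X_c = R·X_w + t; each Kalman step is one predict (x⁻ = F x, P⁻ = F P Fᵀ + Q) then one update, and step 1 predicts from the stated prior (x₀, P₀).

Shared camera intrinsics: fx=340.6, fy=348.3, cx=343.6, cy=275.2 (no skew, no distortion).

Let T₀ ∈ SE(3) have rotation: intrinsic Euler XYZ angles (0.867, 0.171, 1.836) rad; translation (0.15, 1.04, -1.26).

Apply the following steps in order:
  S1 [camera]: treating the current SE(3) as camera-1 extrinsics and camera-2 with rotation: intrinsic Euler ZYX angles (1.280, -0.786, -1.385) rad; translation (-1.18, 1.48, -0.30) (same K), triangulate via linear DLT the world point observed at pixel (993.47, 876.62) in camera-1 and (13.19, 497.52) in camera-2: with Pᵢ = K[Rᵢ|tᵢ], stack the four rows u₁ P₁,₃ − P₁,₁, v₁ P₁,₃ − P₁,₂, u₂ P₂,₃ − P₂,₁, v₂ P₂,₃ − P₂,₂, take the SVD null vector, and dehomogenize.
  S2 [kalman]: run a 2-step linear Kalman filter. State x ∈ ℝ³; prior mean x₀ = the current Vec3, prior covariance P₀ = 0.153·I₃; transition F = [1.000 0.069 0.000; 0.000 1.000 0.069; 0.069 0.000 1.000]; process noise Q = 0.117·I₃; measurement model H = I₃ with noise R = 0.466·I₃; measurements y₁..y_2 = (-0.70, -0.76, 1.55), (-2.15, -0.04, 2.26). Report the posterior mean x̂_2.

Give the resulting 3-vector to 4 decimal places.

result = (-0.4570, -0.8374, 1.7528)

after S1 (triangulate): (1.5348, -1.8150, 1.2619)
after S2 (kf_track): (-0.4570, -0.8374, 1.7528)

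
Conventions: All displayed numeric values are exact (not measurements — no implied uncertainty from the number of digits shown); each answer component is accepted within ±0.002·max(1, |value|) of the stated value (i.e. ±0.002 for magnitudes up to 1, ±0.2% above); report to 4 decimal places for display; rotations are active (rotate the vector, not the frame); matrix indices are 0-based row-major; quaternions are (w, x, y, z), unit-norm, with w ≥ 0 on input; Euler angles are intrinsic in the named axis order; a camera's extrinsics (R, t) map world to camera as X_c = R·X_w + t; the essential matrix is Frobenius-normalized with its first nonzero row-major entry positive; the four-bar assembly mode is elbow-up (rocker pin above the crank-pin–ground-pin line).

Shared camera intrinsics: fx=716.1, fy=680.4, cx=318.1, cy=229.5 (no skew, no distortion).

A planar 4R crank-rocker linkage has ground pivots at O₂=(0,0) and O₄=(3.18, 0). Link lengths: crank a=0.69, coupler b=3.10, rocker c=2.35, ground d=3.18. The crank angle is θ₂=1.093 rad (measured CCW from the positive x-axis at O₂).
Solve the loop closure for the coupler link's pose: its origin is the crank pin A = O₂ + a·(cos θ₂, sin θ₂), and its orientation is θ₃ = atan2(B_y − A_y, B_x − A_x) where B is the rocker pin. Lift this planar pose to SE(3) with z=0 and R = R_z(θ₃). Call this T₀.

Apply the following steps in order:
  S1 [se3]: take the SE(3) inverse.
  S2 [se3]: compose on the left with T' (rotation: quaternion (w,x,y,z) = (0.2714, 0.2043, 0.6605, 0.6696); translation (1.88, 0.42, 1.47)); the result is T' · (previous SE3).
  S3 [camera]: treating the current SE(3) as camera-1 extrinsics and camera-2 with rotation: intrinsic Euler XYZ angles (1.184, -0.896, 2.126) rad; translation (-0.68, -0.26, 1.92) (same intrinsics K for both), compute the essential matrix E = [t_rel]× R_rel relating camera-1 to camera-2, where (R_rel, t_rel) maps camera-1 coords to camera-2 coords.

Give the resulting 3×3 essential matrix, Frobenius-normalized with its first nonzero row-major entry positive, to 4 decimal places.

source (fourbar_fk): coupler pose = R=[0.8319 -0.5549 0.0000; 0.5549 0.8319 0.0000; 0.0000 0.0000 1.0000], t=(0.3173, 0.6127, 0.0000)
after S1 (invert_se3): R=[0.8319 0.5549 0.0000; -0.5549 0.8319 0.0000; 0.0000 0.0000 1.0000], t=(-0.6039, -0.3337, 0.0000)
after S2 (compose_se3): R=[-0.5880 -0.5047 0.6321; 0.5159 0.3679 0.7736; -0.6230 0.7810 0.0440], t=(2.3758, 0.0309, 1.1891)
after S3 (essential): [0.6026 0.0703 -0.3586; -0.0088 -0.5112 -0.1867; 0.0708 0.4337 0.1179]

matrix = [0.6026 0.0703 -0.3586; -0.0088 -0.5112 -0.1867; 0.0708 0.4337 0.1179]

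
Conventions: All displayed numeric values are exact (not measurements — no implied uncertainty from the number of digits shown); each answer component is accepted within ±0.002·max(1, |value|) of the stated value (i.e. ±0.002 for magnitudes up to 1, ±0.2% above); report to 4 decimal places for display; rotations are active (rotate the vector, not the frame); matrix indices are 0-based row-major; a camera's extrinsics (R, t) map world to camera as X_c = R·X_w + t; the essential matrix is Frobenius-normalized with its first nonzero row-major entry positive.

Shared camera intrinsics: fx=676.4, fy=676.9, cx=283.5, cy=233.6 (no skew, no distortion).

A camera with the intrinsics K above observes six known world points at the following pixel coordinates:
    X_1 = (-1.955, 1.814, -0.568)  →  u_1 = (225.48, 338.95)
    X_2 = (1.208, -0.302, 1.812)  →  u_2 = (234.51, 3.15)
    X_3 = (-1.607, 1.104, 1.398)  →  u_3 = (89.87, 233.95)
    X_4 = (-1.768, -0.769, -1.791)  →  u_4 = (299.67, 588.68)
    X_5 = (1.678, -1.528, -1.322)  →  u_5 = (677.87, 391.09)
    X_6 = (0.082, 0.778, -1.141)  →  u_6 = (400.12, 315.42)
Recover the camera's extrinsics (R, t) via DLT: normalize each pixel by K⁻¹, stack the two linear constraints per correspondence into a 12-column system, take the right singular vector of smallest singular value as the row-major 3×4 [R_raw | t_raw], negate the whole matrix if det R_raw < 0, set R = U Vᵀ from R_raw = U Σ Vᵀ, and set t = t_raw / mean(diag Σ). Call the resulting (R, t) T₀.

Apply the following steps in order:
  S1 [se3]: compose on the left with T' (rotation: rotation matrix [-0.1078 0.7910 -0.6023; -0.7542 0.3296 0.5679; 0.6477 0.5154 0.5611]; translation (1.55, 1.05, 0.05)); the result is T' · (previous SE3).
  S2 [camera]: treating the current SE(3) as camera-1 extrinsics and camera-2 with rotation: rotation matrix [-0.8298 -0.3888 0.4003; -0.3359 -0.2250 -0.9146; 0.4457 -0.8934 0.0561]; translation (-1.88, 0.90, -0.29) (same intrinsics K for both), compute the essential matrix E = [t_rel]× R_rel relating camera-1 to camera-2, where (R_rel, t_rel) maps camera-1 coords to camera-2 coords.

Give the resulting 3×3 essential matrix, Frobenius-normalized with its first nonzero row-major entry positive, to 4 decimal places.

matrix = [0.4575 -0.0687 0.4181; -0.5196 -0.2030 0.4003; 0.1076 -0.0954 0.3451]

source (pnp_recover): camera pose = R=[0.7001 0.0749 -0.7101; -0.6227 -0.4227 -0.6585; -0.3494 0.9032 -0.2493], t=(0.1600, 0.3900, 5.3398)
after S1 (compose_se3): R=[-0.3576 -0.8863 -0.2942; -0.9317 0.3171 0.1770; -0.0635 0.3374 -0.9392], t=(-1.3746, 4.0903, 3.3506)
after S2 (essential): [0.4575 -0.0687 0.4181; -0.5196 -0.2030 0.4003; 0.1076 -0.0954 0.3451]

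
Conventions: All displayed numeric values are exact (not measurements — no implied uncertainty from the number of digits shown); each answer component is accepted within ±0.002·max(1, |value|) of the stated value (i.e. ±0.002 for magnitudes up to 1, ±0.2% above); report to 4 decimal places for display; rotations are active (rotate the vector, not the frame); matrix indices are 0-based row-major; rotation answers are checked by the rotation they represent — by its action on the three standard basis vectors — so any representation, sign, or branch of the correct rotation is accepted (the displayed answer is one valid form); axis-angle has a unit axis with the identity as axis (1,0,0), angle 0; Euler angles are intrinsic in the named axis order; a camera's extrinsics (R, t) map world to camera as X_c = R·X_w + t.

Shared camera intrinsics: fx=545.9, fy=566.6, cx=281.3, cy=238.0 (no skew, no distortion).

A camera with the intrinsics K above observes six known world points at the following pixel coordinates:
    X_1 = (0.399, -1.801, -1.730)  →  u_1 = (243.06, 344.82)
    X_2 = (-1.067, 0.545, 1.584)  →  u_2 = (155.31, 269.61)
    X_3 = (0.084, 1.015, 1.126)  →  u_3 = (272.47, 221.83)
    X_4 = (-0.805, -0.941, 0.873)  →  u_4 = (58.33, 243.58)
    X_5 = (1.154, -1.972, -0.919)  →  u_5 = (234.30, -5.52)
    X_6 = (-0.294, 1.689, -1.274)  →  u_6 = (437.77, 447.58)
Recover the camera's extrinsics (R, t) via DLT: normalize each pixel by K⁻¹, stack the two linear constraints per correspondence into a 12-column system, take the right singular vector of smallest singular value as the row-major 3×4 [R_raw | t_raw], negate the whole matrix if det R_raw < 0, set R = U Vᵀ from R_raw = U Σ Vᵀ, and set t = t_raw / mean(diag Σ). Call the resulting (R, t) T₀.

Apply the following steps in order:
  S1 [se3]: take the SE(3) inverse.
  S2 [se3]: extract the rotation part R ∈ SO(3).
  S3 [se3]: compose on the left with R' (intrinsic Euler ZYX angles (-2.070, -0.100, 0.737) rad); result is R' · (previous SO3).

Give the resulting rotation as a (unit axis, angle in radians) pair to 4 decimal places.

rotation (axis_angle) = ((-0.2442, 0.0740, -0.9669), 1.2065)

source (pnp_recover): camera pose = R=[0.6197 0.5952 -0.5117; -0.7665 0.3187 -0.5576; -0.1688 0.7377 0.6537], t=(-0.1700, 0.2100, 4.0900)
after S1 (invert_se3): R=[0.6197 -0.7665 -0.1688; 0.5952 0.3187 0.7377; -0.5117 -0.5576 0.6537], t=(0.9566, -2.9829, -2.6435)
after S2 (rot_of_se3): [0.6197 -0.7665 -0.1688; 0.5952 0.3187 0.7377; -0.5117 -0.5576 0.6537]
after S3 (compose_so3): [0.3947 0.8918 0.2211; -0.9151 0.3598 0.1821; 0.0829 -0.2742 0.9581]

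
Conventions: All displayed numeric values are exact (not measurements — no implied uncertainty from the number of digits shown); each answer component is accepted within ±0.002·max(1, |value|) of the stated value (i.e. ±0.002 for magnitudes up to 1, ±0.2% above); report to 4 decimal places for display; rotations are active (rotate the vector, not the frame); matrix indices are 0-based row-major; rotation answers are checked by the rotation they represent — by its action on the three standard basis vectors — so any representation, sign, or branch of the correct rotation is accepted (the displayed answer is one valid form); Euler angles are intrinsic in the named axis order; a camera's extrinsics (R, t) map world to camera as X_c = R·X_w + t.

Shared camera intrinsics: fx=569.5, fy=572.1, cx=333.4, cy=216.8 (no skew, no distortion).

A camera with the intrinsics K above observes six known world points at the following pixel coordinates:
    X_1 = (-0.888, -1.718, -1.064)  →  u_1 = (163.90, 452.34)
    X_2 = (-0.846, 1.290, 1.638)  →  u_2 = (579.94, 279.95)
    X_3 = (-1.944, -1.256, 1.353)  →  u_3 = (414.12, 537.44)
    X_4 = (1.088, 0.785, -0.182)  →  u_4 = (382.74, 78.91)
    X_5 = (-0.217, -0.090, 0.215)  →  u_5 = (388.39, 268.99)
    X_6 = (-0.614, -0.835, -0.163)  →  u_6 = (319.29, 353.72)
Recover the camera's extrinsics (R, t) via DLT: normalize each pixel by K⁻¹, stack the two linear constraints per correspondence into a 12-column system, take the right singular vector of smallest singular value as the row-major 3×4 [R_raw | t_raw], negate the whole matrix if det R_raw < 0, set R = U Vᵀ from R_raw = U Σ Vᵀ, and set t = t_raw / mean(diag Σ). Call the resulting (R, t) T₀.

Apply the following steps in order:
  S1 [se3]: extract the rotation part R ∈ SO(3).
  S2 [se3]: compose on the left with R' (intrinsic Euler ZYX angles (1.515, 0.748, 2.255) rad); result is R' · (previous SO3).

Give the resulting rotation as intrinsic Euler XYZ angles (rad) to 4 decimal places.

source (pnp_recover): camera pose = R=[-0.4600 0.8140 0.3546; -0.7415 -0.5719 0.3509; 0.4884 -0.1015 0.8667], t=(0.3500, 0.1400, 4.6006)
after S1 (rot_of_se3): [-0.4600 0.8140 0.3546; -0.7415 -0.5719 0.3509; 0.4884 -0.1015 0.8667]
after S2 (compose_so3): [-0.1424 -0.4205 0.8961; -0.9315 0.3629 0.0223; -0.3346 -0.8315 -0.4434]

rotation (euler_xyz) = (-3.0913, 1.1108, 1.8972)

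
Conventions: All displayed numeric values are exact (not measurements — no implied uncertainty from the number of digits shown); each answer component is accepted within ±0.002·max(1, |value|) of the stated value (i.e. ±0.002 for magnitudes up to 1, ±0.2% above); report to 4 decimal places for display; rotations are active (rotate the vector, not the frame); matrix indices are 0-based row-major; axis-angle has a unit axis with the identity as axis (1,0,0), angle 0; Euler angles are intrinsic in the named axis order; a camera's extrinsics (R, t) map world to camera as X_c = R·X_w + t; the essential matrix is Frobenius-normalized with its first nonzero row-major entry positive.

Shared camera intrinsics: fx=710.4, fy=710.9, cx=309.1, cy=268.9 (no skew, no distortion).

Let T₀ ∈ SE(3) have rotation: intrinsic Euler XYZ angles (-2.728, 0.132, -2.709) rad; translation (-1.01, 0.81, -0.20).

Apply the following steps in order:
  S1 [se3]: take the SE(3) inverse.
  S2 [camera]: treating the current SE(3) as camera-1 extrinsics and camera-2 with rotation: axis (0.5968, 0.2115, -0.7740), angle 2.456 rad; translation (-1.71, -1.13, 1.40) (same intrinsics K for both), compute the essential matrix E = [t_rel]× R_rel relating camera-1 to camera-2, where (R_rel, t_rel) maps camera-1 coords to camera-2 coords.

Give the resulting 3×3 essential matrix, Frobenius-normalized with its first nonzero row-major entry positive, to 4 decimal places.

matrix = [0.2346 -0.6294 0.0612; -0.4284 -0.0950 -0.4515; -0.1486 -0.2770 -0.2232]

after S1 (invert_se3): R=[-0.9000 0.4319 0.0591; 0.4156 0.8092 0.4154; 0.1316 0.3984 -0.9077], t=(-1.2470, -0.1526, -0.3713)
after S2 (essential): [0.2346 -0.6294 0.0612; -0.4284 -0.0950 -0.4515; -0.1486 -0.2770 -0.2232]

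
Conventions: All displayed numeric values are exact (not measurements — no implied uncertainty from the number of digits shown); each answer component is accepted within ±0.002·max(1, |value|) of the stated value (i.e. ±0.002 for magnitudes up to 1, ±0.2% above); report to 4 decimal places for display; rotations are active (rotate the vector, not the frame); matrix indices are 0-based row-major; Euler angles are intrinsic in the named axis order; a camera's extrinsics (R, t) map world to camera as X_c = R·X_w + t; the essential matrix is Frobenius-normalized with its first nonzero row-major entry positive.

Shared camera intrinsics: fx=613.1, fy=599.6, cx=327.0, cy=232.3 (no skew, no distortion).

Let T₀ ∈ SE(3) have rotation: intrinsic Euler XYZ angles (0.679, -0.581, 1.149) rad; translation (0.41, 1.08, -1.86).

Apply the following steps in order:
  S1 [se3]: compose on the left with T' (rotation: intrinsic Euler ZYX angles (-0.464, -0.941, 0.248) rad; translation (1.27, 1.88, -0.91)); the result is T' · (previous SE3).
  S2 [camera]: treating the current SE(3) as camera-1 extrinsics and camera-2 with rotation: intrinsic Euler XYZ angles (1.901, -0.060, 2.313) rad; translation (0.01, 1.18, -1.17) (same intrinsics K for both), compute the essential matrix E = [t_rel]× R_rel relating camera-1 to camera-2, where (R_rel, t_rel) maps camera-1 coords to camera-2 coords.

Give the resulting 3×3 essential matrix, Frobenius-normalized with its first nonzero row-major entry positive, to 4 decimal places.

matrix = [0.0639 -0.0322 0.6552; 0.0720 -0.0660 0.2460; -0.4604 0.5236 0.0969]

after S1 (compose_se3): R=[-0.2799 -0.1319 -0.9509; 0.5515 0.7887 -0.2718; 0.7858 -0.6005 -0.1480], t=(3.2703, 2.5602, -1.4845)
after S2 (essential): [0.0639 -0.0322 0.6552; 0.0720 -0.0660 0.2460; -0.4604 0.5236 0.0969]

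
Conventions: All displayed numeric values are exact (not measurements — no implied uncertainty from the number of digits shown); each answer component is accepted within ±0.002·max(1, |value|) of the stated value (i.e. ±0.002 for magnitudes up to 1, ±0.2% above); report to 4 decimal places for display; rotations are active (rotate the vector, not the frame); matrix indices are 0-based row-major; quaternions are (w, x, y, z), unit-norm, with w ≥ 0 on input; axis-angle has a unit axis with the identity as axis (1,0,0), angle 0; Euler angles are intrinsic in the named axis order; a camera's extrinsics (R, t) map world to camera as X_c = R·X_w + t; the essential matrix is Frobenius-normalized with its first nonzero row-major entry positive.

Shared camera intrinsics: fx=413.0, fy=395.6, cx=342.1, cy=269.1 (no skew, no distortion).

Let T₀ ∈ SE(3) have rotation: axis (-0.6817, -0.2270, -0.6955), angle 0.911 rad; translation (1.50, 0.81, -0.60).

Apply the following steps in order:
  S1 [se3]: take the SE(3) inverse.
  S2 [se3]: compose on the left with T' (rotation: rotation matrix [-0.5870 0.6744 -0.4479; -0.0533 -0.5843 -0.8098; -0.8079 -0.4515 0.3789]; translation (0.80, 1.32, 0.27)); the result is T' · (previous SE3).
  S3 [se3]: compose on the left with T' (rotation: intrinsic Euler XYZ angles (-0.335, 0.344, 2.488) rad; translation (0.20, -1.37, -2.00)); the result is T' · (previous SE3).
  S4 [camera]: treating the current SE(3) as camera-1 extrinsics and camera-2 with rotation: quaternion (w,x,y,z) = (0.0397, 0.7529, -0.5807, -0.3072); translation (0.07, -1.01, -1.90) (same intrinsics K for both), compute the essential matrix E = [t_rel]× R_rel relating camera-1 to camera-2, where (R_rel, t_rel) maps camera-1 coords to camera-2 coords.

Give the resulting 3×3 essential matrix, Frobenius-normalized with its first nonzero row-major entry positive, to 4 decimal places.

matrix = [0.3638 -0.3716 -0.0115; -0.1699 0.4436 0.2136; -0.4549 -0.1672 -0.4726]

after S1 (invert_se3): R=[0.7928 -0.4896 0.3629; 0.6094 0.6329 -0.4775; 0.0041 0.5997 0.8002], t=(-0.5749, -1.7133, -0.0119)
after S2 (compose_se3): R=[-0.0563 0.4456 -0.8935; -0.4017 -0.8294 -0.3883; -0.9140 0.3370 0.2256], t=(-0.0126, 2.3613, 1.5035)
after S3 (compose_se3): R=[-0.0363 0.2554 0.9662; -0.0461 0.9653 -0.2569; -0.9983 -0.0538 -0.0233], t=(-0.6352, -2.5243, 0.4097)
after S4 (essential): [0.3638 -0.3716 -0.0115; -0.1699 0.4436 0.2136; -0.4549 -0.1672 -0.4726]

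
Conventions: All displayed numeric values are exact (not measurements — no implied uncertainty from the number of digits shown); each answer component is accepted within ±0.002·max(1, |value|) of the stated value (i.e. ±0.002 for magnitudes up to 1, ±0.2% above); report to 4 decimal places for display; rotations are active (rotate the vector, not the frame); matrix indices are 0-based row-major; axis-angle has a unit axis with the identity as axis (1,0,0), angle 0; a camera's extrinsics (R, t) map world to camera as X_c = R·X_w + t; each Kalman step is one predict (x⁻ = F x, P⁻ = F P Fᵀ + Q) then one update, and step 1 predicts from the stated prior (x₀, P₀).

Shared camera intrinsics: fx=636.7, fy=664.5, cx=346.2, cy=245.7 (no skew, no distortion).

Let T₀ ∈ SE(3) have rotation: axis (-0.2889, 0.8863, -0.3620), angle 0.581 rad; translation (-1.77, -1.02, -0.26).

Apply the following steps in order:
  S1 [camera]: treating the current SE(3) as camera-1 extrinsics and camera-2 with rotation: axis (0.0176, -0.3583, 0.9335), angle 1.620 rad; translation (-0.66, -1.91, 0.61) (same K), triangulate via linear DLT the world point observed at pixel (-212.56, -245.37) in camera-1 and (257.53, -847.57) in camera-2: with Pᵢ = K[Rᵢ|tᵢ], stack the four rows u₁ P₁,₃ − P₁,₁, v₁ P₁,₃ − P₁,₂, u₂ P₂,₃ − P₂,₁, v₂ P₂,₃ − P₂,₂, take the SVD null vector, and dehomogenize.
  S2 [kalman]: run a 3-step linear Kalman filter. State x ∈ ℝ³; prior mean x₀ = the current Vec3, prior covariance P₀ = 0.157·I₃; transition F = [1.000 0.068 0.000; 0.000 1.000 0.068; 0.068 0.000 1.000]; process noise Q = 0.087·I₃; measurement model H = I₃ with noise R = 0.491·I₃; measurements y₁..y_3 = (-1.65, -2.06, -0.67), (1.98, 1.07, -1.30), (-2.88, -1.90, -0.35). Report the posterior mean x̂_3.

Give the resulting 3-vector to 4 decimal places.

result = (-1.2075, -0.9782, -0.0358)

after S1 (triangulate): (-1.0365, -1.0180, 1.9288)
after S2 (kf_track): (-1.2075, -0.9782, -0.0358)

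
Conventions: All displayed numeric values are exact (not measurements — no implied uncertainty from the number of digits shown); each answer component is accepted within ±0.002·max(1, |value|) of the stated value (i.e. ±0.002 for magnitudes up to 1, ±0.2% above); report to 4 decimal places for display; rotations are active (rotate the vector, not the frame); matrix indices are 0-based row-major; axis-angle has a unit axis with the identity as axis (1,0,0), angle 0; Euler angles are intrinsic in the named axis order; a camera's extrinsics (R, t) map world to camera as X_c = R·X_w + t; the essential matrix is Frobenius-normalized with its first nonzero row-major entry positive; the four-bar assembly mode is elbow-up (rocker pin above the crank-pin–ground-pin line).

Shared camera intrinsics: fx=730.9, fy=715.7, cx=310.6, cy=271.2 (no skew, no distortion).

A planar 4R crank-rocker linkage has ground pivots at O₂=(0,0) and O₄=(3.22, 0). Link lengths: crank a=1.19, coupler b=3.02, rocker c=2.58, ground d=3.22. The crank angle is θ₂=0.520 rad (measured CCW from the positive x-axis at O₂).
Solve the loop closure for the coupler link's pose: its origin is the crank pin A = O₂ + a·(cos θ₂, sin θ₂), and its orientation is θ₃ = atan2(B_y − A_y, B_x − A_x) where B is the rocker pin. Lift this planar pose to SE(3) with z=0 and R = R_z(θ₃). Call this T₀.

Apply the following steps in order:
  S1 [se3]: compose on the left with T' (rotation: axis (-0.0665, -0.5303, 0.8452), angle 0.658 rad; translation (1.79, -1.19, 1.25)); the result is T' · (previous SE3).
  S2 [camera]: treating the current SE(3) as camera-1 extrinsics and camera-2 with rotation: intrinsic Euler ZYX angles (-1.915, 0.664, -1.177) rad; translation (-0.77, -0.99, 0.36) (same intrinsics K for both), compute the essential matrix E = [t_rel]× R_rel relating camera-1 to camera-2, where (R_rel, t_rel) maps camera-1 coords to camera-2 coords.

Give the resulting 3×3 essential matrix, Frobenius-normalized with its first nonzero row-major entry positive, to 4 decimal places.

source (fourbar_fk): coupler pose = R=[0.7530 -0.6580 0.0000; 0.6580 0.7530 0.0000; 0.0000 0.0000 1.0000], t=(1.0327, 0.5913, 0.0000)
after S1 (compose_se3): R=[0.2612 -0.9049 -0.3360; 0.9540 0.2950 -0.0529; 0.1470 -0.3068 0.9404], t=(2.3068, -0.1461, 1.4934)
after S2 (essential): [0.0590 0.6413 0.2511; -0.4138 -0.1967 0.3640; -0.2748 0.0309 0.3215]

matrix = [0.0590 0.6413 0.2511; -0.4138 -0.1967 0.3640; -0.2748 0.0309 0.3215]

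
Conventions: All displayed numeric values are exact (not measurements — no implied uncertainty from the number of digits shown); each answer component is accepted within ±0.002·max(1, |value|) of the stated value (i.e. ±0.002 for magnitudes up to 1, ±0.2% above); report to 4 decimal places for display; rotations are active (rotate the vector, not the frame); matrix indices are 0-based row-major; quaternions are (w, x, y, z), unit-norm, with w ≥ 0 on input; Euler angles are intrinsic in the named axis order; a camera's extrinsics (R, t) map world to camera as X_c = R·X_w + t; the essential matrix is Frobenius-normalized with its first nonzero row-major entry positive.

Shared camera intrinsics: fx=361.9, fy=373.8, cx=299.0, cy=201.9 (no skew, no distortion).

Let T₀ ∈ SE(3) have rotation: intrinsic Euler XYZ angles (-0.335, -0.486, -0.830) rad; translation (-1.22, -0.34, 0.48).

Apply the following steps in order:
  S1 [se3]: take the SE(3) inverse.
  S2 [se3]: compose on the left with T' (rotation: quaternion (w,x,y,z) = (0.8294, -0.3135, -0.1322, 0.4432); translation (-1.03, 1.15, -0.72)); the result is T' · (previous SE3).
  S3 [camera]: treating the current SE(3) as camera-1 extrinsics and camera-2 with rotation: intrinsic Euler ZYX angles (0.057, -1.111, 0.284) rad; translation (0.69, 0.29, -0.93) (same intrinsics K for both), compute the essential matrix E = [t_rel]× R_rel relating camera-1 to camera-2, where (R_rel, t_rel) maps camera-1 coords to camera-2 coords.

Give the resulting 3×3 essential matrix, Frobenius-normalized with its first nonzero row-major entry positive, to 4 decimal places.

after S1 (invert_se3): R=[0.5967 -0.5933 0.5403; 0.6525 0.7507 0.1036; -0.4671 0.2907 0.8351], t=(0.2669, 1.0015, -0.8718)
after S2 (compose_se3): R=[0.1481 -0.9736 -0.1735; 0.5679 -0.0599 0.8209; -0.8097 -0.2201 0.5440], t=(-1.0970, 1.4284, -2.0438)
after S3 (essential): [0.5630 0.3904 0.1626; 0.3378 -0.2278 -0.5375; -0.0522 0.1100 0.1859]

matrix = [0.5630 0.3904 0.1626; 0.3378 -0.2278 -0.5375; -0.0522 0.1100 0.1859]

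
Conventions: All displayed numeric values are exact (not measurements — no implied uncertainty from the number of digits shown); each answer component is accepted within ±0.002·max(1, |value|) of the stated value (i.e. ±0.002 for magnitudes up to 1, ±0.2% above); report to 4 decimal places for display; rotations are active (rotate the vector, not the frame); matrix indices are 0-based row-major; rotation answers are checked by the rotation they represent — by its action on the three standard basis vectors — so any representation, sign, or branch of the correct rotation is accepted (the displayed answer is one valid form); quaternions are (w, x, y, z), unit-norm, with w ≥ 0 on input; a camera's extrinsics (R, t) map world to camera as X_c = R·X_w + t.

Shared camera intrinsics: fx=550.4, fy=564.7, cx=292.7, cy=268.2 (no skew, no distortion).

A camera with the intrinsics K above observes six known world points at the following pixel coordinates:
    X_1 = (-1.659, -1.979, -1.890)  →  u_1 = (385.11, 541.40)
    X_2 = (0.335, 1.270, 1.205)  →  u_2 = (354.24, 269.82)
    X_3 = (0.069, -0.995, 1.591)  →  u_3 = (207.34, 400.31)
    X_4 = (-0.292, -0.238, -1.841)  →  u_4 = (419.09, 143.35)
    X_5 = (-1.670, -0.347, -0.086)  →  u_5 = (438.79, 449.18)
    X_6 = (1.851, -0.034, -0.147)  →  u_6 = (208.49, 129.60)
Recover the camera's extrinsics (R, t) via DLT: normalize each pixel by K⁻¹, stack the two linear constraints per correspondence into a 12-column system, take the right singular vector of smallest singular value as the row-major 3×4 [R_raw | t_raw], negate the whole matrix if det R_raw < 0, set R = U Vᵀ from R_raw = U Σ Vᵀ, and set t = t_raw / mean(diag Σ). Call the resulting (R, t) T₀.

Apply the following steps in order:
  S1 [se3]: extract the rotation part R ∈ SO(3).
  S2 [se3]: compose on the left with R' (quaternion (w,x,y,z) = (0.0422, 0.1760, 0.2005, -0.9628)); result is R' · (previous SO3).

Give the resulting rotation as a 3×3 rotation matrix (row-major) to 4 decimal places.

source (pnp_recover): camera pose = R=[-0.6175 0.7471 -0.2462; -0.7089 -0.3930 0.5856; 0.3408 0.5361 0.7723], t=(0.3000, 0.0500, 4.9400)
after S1 (rot_of_se3): [-0.6175 0.7471 -0.2462; -0.7089 -0.3930 0.5856; 0.3408 0.5361 0.7723]
after S2 (compose_so3): [0.3596 -0.9304 0.0703; 0.5194 0.1370 -0.8435; 0.7752 0.3399 0.5325]

rotation (matrix) = ((0.3596, -0.9304, 0.0703), (0.5194, 0.1370, -0.8435), (0.7752, 0.3399, 0.5325))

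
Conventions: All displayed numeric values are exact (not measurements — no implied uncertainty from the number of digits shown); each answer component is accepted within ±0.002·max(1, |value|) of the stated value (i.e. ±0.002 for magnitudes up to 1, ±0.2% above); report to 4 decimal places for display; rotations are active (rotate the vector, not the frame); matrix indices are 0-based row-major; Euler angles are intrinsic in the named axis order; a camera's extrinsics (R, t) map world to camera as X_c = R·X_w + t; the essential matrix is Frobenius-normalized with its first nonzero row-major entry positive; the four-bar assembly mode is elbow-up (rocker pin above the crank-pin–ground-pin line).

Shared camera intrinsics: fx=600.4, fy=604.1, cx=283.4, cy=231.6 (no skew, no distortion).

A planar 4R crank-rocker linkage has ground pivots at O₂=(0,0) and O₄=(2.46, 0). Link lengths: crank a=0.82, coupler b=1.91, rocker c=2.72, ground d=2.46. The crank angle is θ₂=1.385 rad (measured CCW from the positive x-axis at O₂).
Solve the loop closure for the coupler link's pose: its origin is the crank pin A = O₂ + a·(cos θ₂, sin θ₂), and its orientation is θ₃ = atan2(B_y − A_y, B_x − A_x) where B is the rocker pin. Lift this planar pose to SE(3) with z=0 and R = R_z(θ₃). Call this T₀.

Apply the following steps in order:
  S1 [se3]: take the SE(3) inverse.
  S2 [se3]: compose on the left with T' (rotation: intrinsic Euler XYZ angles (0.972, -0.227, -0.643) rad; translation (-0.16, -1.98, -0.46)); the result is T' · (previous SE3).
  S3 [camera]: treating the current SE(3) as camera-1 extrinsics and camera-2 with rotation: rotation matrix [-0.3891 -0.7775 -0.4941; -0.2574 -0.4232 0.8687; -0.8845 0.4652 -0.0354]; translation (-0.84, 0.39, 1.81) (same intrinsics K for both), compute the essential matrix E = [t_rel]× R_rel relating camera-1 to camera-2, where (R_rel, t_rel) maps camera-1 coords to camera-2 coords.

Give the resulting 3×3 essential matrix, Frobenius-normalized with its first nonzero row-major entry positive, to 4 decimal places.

matrix = [0.3325 0.2601 -0.5671; -0.4207 0.5491 0.0091; -0.0819 0.1220 -0.0105]

source (fourbar_fk): coupler pose = R=[0.5453 -0.8382 0.0000; 0.8382 0.5453 0.0000; 0.0000 0.0000 1.0000], t=(0.1515, 0.8059, 0.0000)
after S1 (invert_se3): R=[0.5453 0.8382 0.0000; -0.8382 0.5453 -0.0000; 0.0000 0.0000 1.0000], t=(-0.7581, -0.3125, 0.0000)
after S2 (compose_se3): R=[-0.0645 0.9722 -0.2251; -0.5501 -0.2228 -0.8048; -0.8326 0.0719 0.5492], t=(-0.9337, -1.7171, -0.3918)
after S3 (essential): [0.3325 0.2601 -0.5671; -0.4207 0.5491 0.0091; -0.0819 0.1220 -0.0105]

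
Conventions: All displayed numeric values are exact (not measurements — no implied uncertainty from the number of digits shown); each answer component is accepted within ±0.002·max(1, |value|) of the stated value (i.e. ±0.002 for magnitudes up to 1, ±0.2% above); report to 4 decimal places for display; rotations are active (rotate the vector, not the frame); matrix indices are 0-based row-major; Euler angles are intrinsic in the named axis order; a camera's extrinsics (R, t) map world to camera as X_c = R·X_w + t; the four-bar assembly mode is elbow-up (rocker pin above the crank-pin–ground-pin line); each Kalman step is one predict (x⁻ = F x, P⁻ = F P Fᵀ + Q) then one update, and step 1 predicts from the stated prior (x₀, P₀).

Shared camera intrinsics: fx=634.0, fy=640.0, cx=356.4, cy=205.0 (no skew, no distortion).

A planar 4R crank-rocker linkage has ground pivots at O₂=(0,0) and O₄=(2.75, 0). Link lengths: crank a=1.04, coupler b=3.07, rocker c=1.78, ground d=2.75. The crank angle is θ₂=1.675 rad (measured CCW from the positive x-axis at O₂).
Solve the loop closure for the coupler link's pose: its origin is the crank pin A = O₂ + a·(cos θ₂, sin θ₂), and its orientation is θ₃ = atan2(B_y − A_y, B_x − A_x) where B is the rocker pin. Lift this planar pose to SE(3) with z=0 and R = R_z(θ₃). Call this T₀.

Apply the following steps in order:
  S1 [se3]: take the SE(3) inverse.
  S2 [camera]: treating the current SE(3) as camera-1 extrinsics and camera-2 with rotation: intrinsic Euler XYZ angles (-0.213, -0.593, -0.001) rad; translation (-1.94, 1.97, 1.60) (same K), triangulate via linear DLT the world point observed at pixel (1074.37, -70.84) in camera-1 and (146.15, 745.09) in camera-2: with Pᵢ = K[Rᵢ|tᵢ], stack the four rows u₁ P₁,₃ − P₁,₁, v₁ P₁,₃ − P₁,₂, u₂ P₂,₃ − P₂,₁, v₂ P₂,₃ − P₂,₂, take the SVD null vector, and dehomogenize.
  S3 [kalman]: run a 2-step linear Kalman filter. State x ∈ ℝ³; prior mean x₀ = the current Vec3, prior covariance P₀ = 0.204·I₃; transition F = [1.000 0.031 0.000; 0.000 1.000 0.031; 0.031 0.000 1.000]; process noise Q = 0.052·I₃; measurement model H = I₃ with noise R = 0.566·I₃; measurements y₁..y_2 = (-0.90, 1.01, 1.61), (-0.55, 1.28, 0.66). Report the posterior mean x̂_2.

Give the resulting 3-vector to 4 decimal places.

source (fourbar_fk): coupler pose = R=[0.9704 -0.2415 0.0000; 0.2415 0.9704 0.0000; 0.0000 0.0000 1.0000], t=(-0.1082, 1.0344, 0.0000)
after S1 (invert_se3): R=[0.9704 0.2415 0.0000; -0.2415 0.9704 0.0000; 0.0000 0.0000 1.0000], t=(-0.1449, -1.0299, 0.0000)
after S2 (triangulate): (1.9366, 0.7884, 1.6997)
after S3 (kf_track): (0.6179, 1.0105, 1.4139)

result = (0.6179, 1.0105, 1.4139)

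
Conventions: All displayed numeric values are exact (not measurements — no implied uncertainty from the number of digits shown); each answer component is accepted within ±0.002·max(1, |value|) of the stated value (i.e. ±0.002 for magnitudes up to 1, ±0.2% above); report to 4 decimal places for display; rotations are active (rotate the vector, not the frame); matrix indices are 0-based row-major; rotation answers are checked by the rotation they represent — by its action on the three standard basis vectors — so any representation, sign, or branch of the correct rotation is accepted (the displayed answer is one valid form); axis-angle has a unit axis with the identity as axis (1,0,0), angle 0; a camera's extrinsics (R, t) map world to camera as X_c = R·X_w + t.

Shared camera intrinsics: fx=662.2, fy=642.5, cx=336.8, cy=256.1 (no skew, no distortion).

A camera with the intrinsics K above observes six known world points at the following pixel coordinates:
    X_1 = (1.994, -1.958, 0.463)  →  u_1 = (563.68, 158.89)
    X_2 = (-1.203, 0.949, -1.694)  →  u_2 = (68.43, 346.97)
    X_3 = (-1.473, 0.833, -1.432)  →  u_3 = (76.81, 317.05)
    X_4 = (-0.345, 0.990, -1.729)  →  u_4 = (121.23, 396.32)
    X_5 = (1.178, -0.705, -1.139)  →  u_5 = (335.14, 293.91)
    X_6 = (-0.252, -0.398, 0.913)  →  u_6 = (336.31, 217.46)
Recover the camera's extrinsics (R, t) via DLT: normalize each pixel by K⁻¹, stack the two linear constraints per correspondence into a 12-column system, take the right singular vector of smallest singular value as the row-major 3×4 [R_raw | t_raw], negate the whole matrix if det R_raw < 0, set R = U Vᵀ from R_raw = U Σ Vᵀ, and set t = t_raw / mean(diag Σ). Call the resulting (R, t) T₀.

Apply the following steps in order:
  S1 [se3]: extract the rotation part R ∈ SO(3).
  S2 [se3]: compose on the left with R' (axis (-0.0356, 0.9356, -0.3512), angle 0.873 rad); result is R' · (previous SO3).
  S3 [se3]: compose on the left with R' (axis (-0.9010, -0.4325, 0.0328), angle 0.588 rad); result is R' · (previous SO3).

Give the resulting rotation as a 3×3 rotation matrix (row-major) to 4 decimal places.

rotation (matrix) = ((0.5007, 0.3256, 0.8020), (-0.2578, 0.9406, -0.2209), (-0.8264, -0.0961, 0.5549))

source (pnp_recover): camera pose = R=[0.7810 -0.2268 0.5818; 0.4115 0.8878 -0.2063; -0.4698 0.4005 0.7867], t=(-0.4301, 0.2001, 6.7306)
after S1 (rot_of_se3): [0.7810 -0.2268 0.5818; 0.4115 0.8878 -0.2063; -0.4698 0.4005 0.7867]
after S2 (compose_so3): [0.2692 0.3714 0.8886; 0.2160 0.8758 -0.4315; -0.9386 0.3081 0.1555]
after S3 (compose_so3): [0.5007 0.3256 0.8020; -0.2578 0.9406 -0.2209; -0.8264 -0.0961 0.5549]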